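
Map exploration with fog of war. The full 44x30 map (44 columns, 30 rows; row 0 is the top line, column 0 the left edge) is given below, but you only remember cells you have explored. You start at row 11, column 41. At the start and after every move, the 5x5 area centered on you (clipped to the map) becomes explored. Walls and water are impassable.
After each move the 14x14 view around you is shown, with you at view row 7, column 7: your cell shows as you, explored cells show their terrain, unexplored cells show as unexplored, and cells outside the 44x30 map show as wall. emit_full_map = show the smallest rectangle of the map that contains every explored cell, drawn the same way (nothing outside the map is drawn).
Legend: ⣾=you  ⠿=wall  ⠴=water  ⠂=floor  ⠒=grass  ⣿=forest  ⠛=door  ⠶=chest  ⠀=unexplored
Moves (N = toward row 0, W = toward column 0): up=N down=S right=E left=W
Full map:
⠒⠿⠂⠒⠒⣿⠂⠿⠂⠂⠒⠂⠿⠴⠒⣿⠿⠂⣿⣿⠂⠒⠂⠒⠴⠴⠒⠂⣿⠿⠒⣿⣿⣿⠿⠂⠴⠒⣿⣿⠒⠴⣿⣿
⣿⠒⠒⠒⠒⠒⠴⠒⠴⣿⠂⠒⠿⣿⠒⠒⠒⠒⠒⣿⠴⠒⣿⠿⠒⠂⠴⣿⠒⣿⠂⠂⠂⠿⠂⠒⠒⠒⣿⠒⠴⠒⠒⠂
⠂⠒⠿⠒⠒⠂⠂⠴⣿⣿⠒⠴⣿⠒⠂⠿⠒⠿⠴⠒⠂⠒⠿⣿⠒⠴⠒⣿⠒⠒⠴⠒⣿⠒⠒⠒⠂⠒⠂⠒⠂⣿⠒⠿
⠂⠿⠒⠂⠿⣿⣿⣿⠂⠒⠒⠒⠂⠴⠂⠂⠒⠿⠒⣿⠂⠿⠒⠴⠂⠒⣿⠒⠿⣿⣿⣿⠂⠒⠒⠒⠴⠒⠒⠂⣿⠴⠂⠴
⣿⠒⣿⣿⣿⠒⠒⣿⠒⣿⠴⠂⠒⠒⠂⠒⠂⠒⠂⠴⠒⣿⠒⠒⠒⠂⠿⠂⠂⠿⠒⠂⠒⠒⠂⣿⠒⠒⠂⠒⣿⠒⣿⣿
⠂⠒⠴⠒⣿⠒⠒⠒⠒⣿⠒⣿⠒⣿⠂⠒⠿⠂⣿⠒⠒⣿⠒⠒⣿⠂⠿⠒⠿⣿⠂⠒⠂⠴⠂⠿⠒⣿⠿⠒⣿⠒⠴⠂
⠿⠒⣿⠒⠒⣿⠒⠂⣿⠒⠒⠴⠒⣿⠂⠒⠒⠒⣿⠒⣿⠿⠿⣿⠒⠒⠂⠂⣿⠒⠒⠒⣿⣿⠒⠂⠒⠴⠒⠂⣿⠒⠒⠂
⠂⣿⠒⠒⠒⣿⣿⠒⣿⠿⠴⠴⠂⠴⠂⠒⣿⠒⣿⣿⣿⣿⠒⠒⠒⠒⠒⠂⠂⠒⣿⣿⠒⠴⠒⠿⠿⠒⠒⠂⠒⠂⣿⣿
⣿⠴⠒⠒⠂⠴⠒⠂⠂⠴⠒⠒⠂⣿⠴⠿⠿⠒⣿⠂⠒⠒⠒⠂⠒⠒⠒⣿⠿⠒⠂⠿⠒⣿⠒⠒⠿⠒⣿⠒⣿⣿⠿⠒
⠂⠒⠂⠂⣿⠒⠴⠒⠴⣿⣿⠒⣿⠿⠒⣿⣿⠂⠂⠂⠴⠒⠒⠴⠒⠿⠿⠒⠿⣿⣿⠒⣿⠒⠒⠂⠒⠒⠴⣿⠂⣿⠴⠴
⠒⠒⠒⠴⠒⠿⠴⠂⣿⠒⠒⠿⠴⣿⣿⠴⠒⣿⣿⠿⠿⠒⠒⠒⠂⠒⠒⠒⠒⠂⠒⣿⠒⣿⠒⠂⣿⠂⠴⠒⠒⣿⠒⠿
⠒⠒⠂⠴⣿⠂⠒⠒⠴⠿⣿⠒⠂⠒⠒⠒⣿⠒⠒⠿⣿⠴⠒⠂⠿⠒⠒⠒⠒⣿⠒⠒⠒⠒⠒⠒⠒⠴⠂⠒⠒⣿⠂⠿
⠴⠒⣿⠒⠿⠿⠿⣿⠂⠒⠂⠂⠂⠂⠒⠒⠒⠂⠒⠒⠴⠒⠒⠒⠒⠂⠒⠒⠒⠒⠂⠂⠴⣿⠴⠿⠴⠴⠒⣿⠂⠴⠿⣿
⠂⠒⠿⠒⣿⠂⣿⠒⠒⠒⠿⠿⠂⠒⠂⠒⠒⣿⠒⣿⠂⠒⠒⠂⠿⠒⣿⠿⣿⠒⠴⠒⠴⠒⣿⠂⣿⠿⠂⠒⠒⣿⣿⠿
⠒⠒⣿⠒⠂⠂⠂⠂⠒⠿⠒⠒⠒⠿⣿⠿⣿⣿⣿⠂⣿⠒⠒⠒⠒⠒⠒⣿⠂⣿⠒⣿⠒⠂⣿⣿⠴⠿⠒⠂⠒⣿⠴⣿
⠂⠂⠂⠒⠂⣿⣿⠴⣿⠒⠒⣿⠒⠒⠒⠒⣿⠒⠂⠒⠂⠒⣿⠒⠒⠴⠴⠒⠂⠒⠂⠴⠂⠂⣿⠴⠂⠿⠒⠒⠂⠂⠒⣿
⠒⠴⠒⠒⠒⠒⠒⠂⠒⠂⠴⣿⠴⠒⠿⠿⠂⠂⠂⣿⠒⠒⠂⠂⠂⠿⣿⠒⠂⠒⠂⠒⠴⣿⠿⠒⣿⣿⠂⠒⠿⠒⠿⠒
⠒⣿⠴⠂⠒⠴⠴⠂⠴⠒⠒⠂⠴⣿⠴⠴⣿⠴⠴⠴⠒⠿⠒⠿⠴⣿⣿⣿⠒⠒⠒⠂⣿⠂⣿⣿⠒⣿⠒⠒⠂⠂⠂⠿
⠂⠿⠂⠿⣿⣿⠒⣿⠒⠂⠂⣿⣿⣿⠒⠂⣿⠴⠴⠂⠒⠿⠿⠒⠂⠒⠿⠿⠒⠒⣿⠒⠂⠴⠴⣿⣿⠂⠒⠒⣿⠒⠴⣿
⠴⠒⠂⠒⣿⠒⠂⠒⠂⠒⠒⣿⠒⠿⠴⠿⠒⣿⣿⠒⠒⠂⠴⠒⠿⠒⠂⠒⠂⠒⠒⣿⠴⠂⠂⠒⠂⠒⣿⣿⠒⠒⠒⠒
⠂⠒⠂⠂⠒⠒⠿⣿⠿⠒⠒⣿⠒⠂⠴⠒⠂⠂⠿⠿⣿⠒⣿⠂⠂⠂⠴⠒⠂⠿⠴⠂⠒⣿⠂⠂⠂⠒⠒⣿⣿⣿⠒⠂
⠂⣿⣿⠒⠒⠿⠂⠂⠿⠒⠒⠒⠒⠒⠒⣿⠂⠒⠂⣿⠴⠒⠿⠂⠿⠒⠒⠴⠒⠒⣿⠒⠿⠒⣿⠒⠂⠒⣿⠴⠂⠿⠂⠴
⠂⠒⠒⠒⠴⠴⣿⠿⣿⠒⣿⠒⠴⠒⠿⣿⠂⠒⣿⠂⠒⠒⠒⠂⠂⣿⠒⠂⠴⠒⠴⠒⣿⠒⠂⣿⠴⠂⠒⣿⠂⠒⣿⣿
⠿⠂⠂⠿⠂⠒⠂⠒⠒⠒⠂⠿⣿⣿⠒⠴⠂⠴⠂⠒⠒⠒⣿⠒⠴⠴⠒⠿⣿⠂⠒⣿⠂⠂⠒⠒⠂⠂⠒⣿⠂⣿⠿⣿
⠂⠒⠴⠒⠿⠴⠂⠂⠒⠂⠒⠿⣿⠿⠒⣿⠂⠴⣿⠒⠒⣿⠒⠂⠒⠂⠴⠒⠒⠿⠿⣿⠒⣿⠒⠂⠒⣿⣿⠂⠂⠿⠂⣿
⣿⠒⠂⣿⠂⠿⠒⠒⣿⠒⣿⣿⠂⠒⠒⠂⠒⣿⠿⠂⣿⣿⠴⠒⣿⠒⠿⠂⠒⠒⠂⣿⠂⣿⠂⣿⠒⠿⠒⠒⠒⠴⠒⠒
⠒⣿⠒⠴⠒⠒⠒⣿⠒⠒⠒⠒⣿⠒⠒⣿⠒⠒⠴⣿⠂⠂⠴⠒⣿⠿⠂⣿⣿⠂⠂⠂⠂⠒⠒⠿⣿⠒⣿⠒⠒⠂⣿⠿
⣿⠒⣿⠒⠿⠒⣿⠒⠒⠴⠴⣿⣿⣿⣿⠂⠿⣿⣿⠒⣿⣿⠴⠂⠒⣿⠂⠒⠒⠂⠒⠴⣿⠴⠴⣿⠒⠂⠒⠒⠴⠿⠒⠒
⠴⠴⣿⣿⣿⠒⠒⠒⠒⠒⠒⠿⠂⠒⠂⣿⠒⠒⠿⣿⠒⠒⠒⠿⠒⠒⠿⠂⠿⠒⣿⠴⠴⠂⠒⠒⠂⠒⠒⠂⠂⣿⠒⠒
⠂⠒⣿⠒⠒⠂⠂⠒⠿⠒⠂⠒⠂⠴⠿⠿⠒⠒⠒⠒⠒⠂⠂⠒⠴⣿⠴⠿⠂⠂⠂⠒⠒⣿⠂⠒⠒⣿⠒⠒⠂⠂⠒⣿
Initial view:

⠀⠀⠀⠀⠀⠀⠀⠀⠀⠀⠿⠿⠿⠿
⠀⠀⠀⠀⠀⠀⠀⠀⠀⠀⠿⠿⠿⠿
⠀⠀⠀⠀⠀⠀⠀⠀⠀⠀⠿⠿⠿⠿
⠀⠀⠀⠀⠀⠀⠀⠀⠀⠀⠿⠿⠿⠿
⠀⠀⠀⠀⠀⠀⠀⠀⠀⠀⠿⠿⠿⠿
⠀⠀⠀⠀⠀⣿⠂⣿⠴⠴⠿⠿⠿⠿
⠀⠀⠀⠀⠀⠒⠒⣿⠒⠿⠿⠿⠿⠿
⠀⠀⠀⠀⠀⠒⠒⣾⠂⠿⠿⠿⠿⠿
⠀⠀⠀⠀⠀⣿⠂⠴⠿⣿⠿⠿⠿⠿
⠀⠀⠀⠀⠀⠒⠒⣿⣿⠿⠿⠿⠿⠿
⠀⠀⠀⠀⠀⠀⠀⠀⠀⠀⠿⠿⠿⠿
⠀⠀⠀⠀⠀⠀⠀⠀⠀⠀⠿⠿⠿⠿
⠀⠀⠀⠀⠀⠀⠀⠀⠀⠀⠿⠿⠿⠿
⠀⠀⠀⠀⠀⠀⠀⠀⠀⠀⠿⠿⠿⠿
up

⠀⠀⠀⠀⠀⠀⠀⠀⠀⠀⠿⠿⠿⠿
⠀⠀⠀⠀⠀⠀⠀⠀⠀⠀⠿⠿⠿⠿
⠀⠀⠀⠀⠀⠀⠀⠀⠀⠀⠿⠿⠿⠿
⠀⠀⠀⠀⠀⠀⠀⠀⠀⠀⠿⠿⠿⠿
⠀⠀⠀⠀⠀⠀⠀⠀⠀⠀⠿⠿⠿⠿
⠀⠀⠀⠀⠀⠒⣿⣿⠿⠒⠿⠿⠿⠿
⠀⠀⠀⠀⠀⣿⠂⣿⠴⠴⠿⠿⠿⠿
⠀⠀⠀⠀⠀⠒⠒⣾⠒⠿⠿⠿⠿⠿
⠀⠀⠀⠀⠀⠒⠒⣿⠂⠿⠿⠿⠿⠿
⠀⠀⠀⠀⠀⣿⠂⠴⠿⣿⠿⠿⠿⠿
⠀⠀⠀⠀⠀⠒⠒⣿⣿⠿⠿⠿⠿⠿
⠀⠀⠀⠀⠀⠀⠀⠀⠀⠀⠿⠿⠿⠿
⠀⠀⠀⠀⠀⠀⠀⠀⠀⠀⠿⠿⠿⠿
⠀⠀⠀⠀⠀⠀⠀⠀⠀⠀⠿⠿⠿⠿

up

⠀⠀⠀⠀⠀⠀⠀⠀⠀⠀⠿⠿⠿⠿
⠀⠀⠀⠀⠀⠀⠀⠀⠀⠀⠿⠿⠿⠿
⠀⠀⠀⠀⠀⠀⠀⠀⠀⠀⠿⠿⠿⠿
⠀⠀⠀⠀⠀⠀⠀⠀⠀⠀⠿⠿⠿⠿
⠀⠀⠀⠀⠀⠀⠀⠀⠀⠀⠿⠿⠿⠿
⠀⠀⠀⠀⠀⠂⠒⠂⣿⣿⠿⠿⠿⠿
⠀⠀⠀⠀⠀⠒⣿⣿⠿⠒⠿⠿⠿⠿
⠀⠀⠀⠀⠀⣿⠂⣾⠴⠴⠿⠿⠿⠿
⠀⠀⠀⠀⠀⠒⠒⣿⠒⠿⠿⠿⠿⠿
⠀⠀⠀⠀⠀⠒⠒⣿⠂⠿⠿⠿⠿⠿
⠀⠀⠀⠀⠀⣿⠂⠴⠿⣿⠿⠿⠿⠿
⠀⠀⠀⠀⠀⠒⠒⣿⣿⠿⠿⠿⠿⠿
⠀⠀⠀⠀⠀⠀⠀⠀⠀⠀⠿⠿⠿⠿
⠀⠀⠀⠀⠀⠀⠀⠀⠀⠀⠿⠿⠿⠿

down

⠀⠀⠀⠀⠀⠀⠀⠀⠀⠀⠿⠿⠿⠿
⠀⠀⠀⠀⠀⠀⠀⠀⠀⠀⠿⠿⠿⠿
⠀⠀⠀⠀⠀⠀⠀⠀⠀⠀⠿⠿⠿⠿
⠀⠀⠀⠀⠀⠀⠀⠀⠀⠀⠿⠿⠿⠿
⠀⠀⠀⠀⠀⠂⠒⠂⣿⣿⠿⠿⠿⠿
⠀⠀⠀⠀⠀⠒⣿⣿⠿⠒⠿⠿⠿⠿
⠀⠀⠀⠀⠀⣿⠂⣿⠴⠴⠿⠿⠿⠿
⠀⠀⠀⠀⠀⠒⠒⣾⠒⠿⠿⠿⠿⠿
⠀⠀⠀⠀⠀⠒⠒⣿⠂⠿⠿⠿⠿⠿
⠀⠀⠀⠀⠀⣿⠂⠴⠿⣿⠿⠿⠿⠿
⠀⠀⠀⠀⠀⠒⠒⣿⣿⠿⠿⠿⠿⠿
⠀⠀⠀⠀⠀⠀⠀⠀⠀⠀⠿⠿⠿⠿
⠀⠀⠀⠀⠀⠀⠀⠀⠀⠀⠿⠿⠿⠿
⠀⠀⠀⠀⠀⠀⠀⠀⠀⠀⠿⠿⠿⠿

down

⠀⠀⠀⠀⠀⠀⠀⠀⠀⠀⠿⠿⠿⠿
⠀⠀⠀⠀⠀⠀⠀⠀⠀⠀⠿⠿⠿⠿
⠀⠀⠀⠀⠀⠀⠀⠀⠀⠀⠿⠿⠿⠿
⠀⠀⠀⠀⠀⠂⠒⠂⣿⣿⠿⠿⠿⠿
⠀⠀⠀⠀⠀⠒⣿⣿⠿⠒⠿⠿⠿⠿
⠀⠀⠀⠀⠀⣿⠂⣿⠴⠴⠿⠿⠿⠿
⠀⠀⠀⠀⠀⠒⠒⣿⠒⠿⠿⠿⠿⠿
⠀⠀⠀⠀⠀⠒⠒⣾⠂⠿⠿⠿⠿⠿
⠀⠀⠀⠀⠀⣿⠂⠴⠿⣿⠿⠿⠿⠿
⠀⠀⠀⠀⠀⠒⠒⣿⣿⠿⠿⠿⠿⠿
⠀⠀⠀⠀⠀⠀⠀⠀⠀⠀⠿⠿⠿⠿
⠀⠀⠀⠀⠀⠀⠀⠀⠀⠀⠿⠿⠿⠿
⠀⠀⠀⠀⠀⠀⠀⠀⠀⠀⠿⠿⠿⠿
⠀⠀⠀⠀⠀⠀⠀⠀⠀⠀⠿⠿⠿⠿

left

⠀⠀⠀⠀⠀⠀⠀⠀⠀⠀⠀⠿⠿⠿
⠀⠀⠀⠀⠀⠀⠀⠀⠀⠀⠀⠿⠿⠿
⠀⠀⠀⠀⠀⠀⠀⠀⠀⠀⠀⠿⠿⠿
⠀⠀⠀⠀⠀⠀⠂⠒⠂⣿⣿⠿⠿⠿
⠀⠀⠀⠀⠀⠀⠒⣿⣿⠿⠒⠿⠿⠿
⠀⠀⠀⠀⠀⠴⣿⠂⣿⠴⠴⠿⠿⠿
⠀⠀⠀⠀⠀⠴⠒⠒⣿⠒⠿⠿⠿⠿
⠀⠀⠀⠀⠀⠂⠒⣾⣿⠂⠿⠿⠿⠿
⠀⠀⠀⠀⠀⠒⣿⠂⠴⠿⣿⠿⠿⠿
⠀⠀⠀⠀⠀⠂⠒⠒⣿⣿⠿⠿⠿⠿
⠀⠀⠀⠀⠀⠀⠀⠀⠀⠀⠀⠿⠿⠿
⠀⠀⠀⠀⠀⠀⠀⠀⠀⠀⠀⠿⠿⠿
⠀⠀⠀⠀⠀⠀⠀⠀⠀⠀⠀⠿⠿⠿
⠀⠀⠀⠀⠀⠀⠀⠀⠀⠀⠀⠿⠿⠿

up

⠀⠀⠀⠀⠀⠀⠀⠀⠀⠀⠀⠿⠿⠿
⠀⠀⠀⠀⠀⠀⠀⠀⠀⠀⠀⠿⠿⠿
⠀⠀⠀⠀⠀⠀⠀⠀⠀⠀⠀⠿⠿⠿
⠀⠀⠀⠀⠀⠀⠀⠀⠀⠀⠀⠿⠿⠿
⠀⠀⠀⠀⠀⠀⠂⠒⠂⣿⣿⠿⠿⠿
⠀⠀⠀⠀⠀⣿⠒⣿⣿⠿⠒⠿⠿⠿
⠀⠀⠀⠀⠀⠴⣿⠂⣿⠴⠴⠿⠿⠿
⠀⠀⠀⠀⠀⠴⠒⣾⣿⠒⠿⠿⠿⠿
⠀⠀⠀⠀⠀⠂⠒⠒⣿⠂⠿⠿⠿⠿
⠀⠀⠀⠀⠀⠒⣿⠂⠴⠿⣿⠿⠿⠿
⠀⠀⠀⠀⠀⠂⠒⠒⣿⣿⠿⠿⠿⠿
⠀⠀⠀⠀⠀⠀⠀⠀⠀⠀⠀⠿⠿⠿
⠀⠀⠀⠀⠀⠀⠀⠀⠀⠀⠀⠿⠿⠿
⠀⠀⠀⠀⠀⠀⠀⠀⠀⠀⠀⠿⠿⠿

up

⠀⠀⠀⠀⠀⠀⠀⠀⠀⠀⠀⠿⠿⠿
⠀⠀⠀⠀⠀⠀⠀⠀⠀⠀⠀⠿⠿⠿
⠀⠀⠀⠀⠀⠀⠀⠀⠀⠀⠀⠿⠿⠿
⠀⠀⠀⠀⠀⠀⠀⠀⠀⠀⠀⠿⠿⠿
⠀⠀⠀⠀⠀⠀⠀⠀⠀⠀⠀⠿⠿⠿
⠀⠀⠀⠀⠀⠒⠂⠒⠂⣿⣿⠿⠿⠿
⠀⠀⠀⠀⠀⣿⠒⣿⣿⠿⠒⠿⠿⠿
⠀⠀⠀⠀⠀⠴⣿⣾⣿⠴⠴⠿⠿⠿
⠀⠀⠀⠀⠀⠴⠒⠒⣿⠒⠿⠿⠿⠿
⠀⠀⠀⠀⠀⠂⠒⠒⣿⠂⠿⠿⠿⠿
⠀⠀⠀⠀⠀⠒⣿⠂⠴⠿⣿⠿⠿⠿
⠀⠀⠀⠀⠀⠂⠒⠒⣿⣿⠿⠿⠿⠿
⠀⠀⠀⠀⠀⠀⠀⠀⠀⠀⠀⠿⠿⠿
⠀⠀⠀⠀⠀⠀⠀⠀⠀⠀⠀⠿⠿⠿

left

⠀⠀⠀⠀⠀⠀⠀⠀⠀⠀⠀⠀⠿⠿
⠀⠀⠀⠀⠀⠀⠀⠀⠀⠀⠀⠀⠿⠿
⠀⠀⠀⠀⠀⠀⠀⠀⠀⠀⠀⠀⠿⠿
⠀⠀⠀⠀⠀⠀⠀⠀⠀⠀⠀⠀⠿⠿
⠀⠀⠀⠀⠀⠀⠀⠀⠀⠀⠀⠀⠿⠿
⠀⠀⠀⠀⠀⠒⠒⠂⠒⠂⣿⣿⠿⠿
⠀⠀⠀⠀⠀⠒⣿⠒⣿⣿⠿⠒⠿⠿
⠀⠀⠀⠀⠀⠒⠴⣾⠂⣿⠴⠴⠿⠿
⠀⠀⠀⠀⠀⠂⠴⠒⠒⣿⠒⠿⠿⠿
⠀⠀⠀⠀⠀⠴⠂⠒⠒⣿⠂⠿⠿⠿
⠀⠀⠀⠀⠀⠀⠒⣿⠂⠴⠿⣿⠿⠿
⠀⠀⠀⠀⠀⠀⠂⠒⠒⣿⣿⠿⠿⠿
⠀⠀⠀⠀⠀⠀⠀⠀⠀⠀⠀⠀⠿⠿
⠀⠀⠀⠀⠀⠀⠀⠀⠀⠀⠀⠀⠿⠿

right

⠀⠀⠀⠀⠀⠀⠀⠀⠀⠀⠀⠿⠿⠿
⠀⠀⠀⠀⠀⠀⠀⠀⠀⠀⠀⠿⠿⠿
⠀⠀⠀⠀⠀⠀⠀⠀⠀⠀⠀⠿⠿⠿
⠀⠀⠀⠀⠀⠀⠀⠀⠀⠀⠀⠿⠿⠿
⠀⠀⠀⠀⠀⠀⠀⠀⠀⠀⠀⠿⠿⠿
⠀⠀⠀⠀⠒⠒⠂⠒⠂⣿⣿⠿⠿⠿
⠀⠀⠀⠀⠒⣿⠒⣿⣿⠿⠒⠿⠿⠿
⠀⠀⠀⠀⠒⠴⣿⣾⣿⠴⠴⠿⠿⠿
⠀⠀⠀⠀⠂⠴⠒⠒⣿⠒⠿⠿⠿⠿
⠀⠀⠀⠀⠴⠂⠒⠒⣿⠂⠿⠿⠿⠿
⠀⠀⠀⠀⠀⠒⣿⠂⠴⠿⣿⠿⠿⠿
⠀⠀⠀⠀⠀⠂⠒⠒⣿⣿⠿⠿⠿⠿
⠀⠀⠀⠀⠀⠀⠀⠀⠀⠀⠀⠿⠿⠿
⠀⠀⠀⠀⠀⠀⠀⠀⠀⠀⠀⠿⠿⠿

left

⠀⠀⠀⠀⠀⠀⠀⠀⠀⠀⠀⠀⠿⠿
⠀⠀⠀⠀⠀⠀⠀⠀⠀⠀⠀⠀⠿⠿
⠀⠀⠀⠀⠀⠀⠀⠀⠀⠀⠀⠀⠿⠿
⠀⠀⠀⠀⠀⠀⠀⠀⠀⠀⠀⠀⠿⠿
⠀⠀⠀⠀⠀⠀⠀⠀⠀⠀⠀⠀⠿⠿
⠀⠀⠀⠀⠀⠒⠒⠂⠒⠂⣿⣿⠿⠿
⠀⠀⠀⠀⠀⠒⣿⠒⣿⣿⠿⠒⠿⠿
⠀⠀⠀⠀⠀⠒⠴⣾⠂⣿⠴⠴⠿⠿
⠀⠀⠀⠀⠀⠂⠴⠒⠒⣿⠒⠿⠿⠿
⠀⠀⠀⠀⠀⠴⠂⠒⠒⣿⠂⠿⠿⠿
⠀⠀⠀⠀⠀⠀⠒⣿⠂⠴⠿⣿⠿⠿
⠀⠀⠀⠀⠀⠀⠂⠒⠒⣿⣿⠿⠿⠿
⠀⠀⠀⠀⠀⠀⠀⠀⠀⠀⠀⠀⠿⠿
⠀⠀⠀⠀⠀⠀⠀⠀⠀⠀⠀⠀⠿⠿

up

⠀⠀⠀⠀⠀⠀⠀⠀⠀⠀⠀⠀⠿⠿
⠀⠀⠀⠀⠀⠀⠀⠀⠀⠀⠀⠀⠿⠿
⠀⠀⠀⠀⠀⠀⠀⠀⠀⠀⠀⠀⠿⠿
⠀⠀⠀⠀⠀⠀⠀⠀⠀⠀⠀⠀⠿⠿
⠀⠀⠀⠀⠀⠀⠀⠀⠀⠀⠀⠀⠿⠿
⠀⠀⠀⠀⠀⠴⠒⠂⣿⠒⠀⠀⠿⠿
⠀⠀⠀⠀⠀⠒⠒⠂⠒⠂⣿⣿⠿⠿
⠀⠀⠀⠀⠀⠒⣿⣾⣿⣿⠿⠒⠿⠿
⠀⠀⠀⠀⠀⠒⠴⣿⠂⣿⠴⠴⠿⠿
⠀⠀⠀⠀⠀⠂⠴⠒⠒⣿⠒⠿⠿⠿
⠀⠀⠀⠀⠀⠴⠂⠒⠒⣿⠂⠿⠿⠿
⠀⠀⠀⠀⠀⠀⠒⣿⠂⠴⠿⣿⠿⠿
⠀⠀⠀⠀⠀⠀⠂⠒⠒⣿⣿⠿⠿⠿
⠀⠀⠀⠀⠀⠀⠀⠀⠀⠀⠀⠀⠿⠿

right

⠀⠀⠀⠀⠀⠀⠀⠀⠀⠀⠀⠿⠿⠿
⠀⠀⠀⠀⠀⠀⠀⠀⠀⠀⠀⠿⠿⠿
⠀⠀⠀⠀⠀⠀⠀⠀⠀⠀⠀⠿⠿⠿
⠀⠀⠀⠀⠀⠀⠀⠀⠀⠀⠀⠿⠿⠿
⠀⠀⠀⠀⠀⠀⠀⠀⠀⠀⠀⠿⠿⠿
⠀⠀⠀⠀⠴⠒⠂⣿⠒⠒⠀⠿⠿⠿
⠀⠀⠀⠀⠒⠒⠂⠒⠂⣿⣿⠿⠿⠿
⠀⠀⠀⠀⠒⣿⠒⣾⣿⠿⠒⠿⠿⠿
⠀⠀⠀⠀⠒⠴⣿⠂⣿⠴⠴⠿⠿⠿
⠀⠀⠀⠀⠂⠴⠒⠒⣿⠒⠿⠿⠿⠿
⠀⠀⠀⠀⠴⠂⠒⠒⣿⠂⠿⠿⠿⠿
⠀⠀⠀⠀⠀⠒⣿⠂⠴⠿⣿⠿⠿⠿
⠀⠀⠀⠀⠀⠂⠒⠒⣿⣿⠿⠿⠿⠿
⠀⠀⠀⠀⠀⠀⠀⠀⠀⠀⠀⠿⠿⠿

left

⠀⠀⠀⠀⠀⠀⠀⠀⠀⠀⠀⠀⠿⠿
⠀⠀⠀⠀⠀⠀⠀⠀⠀⠀⠀⠀⠿⠿
⠀⠀⠀⠀⠀⠀⠀⠀⠀⠀⠀⠀⠿⠿
⠀⠀⠀⠀⠀⠀⠀⠀⠀⠀⠀⠀⠿⠿
⠀⠀⠀⠀⠀⠀⠀⠀⠀⠀⠀⠀⠿⠿
⠀⠀⠀⠀⠀⠴⠒⠂⣿⠒⠒⠀⠿⠿
⠀⠀⠀⠀⠀⠒⠒⠂⠒⠂⣿⣿⠿⠿
⠀⠀⠀⠀⠀⠒⣿⣾⣿⣿⠿⠒⠿⠿
⠀⠀⠀⠀⠀⠒⠴⣿⠂⣿⠴⠴⠿⠿
⠀⠀⠀⠀⠀⠂⠴⠒⠒⣿⠒⠿⠿⠿
⠀⠀⠀⠀⠀⠴⠂⠒⠒⣿⠂⠿⠿⠿
⠀⠀⠀⠀⠀⠀⠒⣿⠂⠴⠿⣿⠿⠿
⠀⠀⠀⠀⠀⠀⠂⠒⠒⣿⣿⠿⠿⠿
⠀⠀⠀⠀⠀⠀⠀⠀⠀⠀⠀⠀⠿⠿

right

⠀⠀⠀⠀⠀⠀⠀⠀⠀⠀⠀⠿⠿⠿
⠀⠀⠀⠀⠀⠀⠀⠀⠀⠀⠀⠿⠿⠿
⠀⠀⠀⠀⠀⠀⠀⠀⠀⠀⠀⠿⠿⠿
⠀⠀⠀⠀⠀⠀⠀⠀⠀⠀⠀⠿⠿⠿
⠀⠀⠀⠀⠀⠀⠀⠀⠀⠀⠀⠿⠿⠿
⠀⠀⠀⠀⠴⠒⠂⣿⠒⠒⠀⠿⠿⠿
⠀⠀⠀⠀⠒⠒⠂⠒⠂⣿⣿⠿⠿⠿
⠀⠀⠀⠀⠒⣿⠒⣾⣿⠿⠒⠿⠿⠿
⠀⠀⠀⠀⠒⠴⣿⠂⣿⠴⠴⠿⠿⠿
⠀⠀⠀⠀⠂⠴⠒⠒⣿⠒⠿⠿⠿⠿
⠀⠀⠀⠀⠴⠂⠒⠒⣿⠂⠿⠿⠿⠿
⠀⠀⠀⠀⠀⠒⣿⠂⠴⠿⣿⠿⠿⠿
⠀⠀⠀⠀⠀⠂⠒⠒⣿⣿⠿⠿⠿⠿
⠀⠀⠀⠀⠀⠀⠀⠀⠀⠀⠀⠿⠿⠿

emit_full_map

⠴⠒⠂⣿⠒⠒⠀
⠒⠒⠂⠒⠂⣿⣿
⠒⣿⠒⣾⣿⠿⠒
⠒⠴⣿⠂⣿⠴⠴
⠂⠴⠒⠒⣿⠒⠿
⠴⠂⠒⠒⣿⠂⠿
⠀⠒⣿⠂⠴⠿⣿
⠀⠂⠒⠒⣿⣿⠿

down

⠀⠀⠀⠀⠀⠀⠀⠀⠀⠀⠀⠿⠿⠿
⠀⠀⠀⠀⠀⠀⠀⠀⠀⠀⠀⠿⠿⠿
⠀⠀⠀⠀⠀⠀⠀⠀⠀⠀⠀⠿⠿⠿
⠀⠀⠀⠀⠀⠀⠀⠀⠀⠀⠀⠿⠿⠿
⠀⠀⠀⠀⠴⠒⠂⣿⠒⠒⠀⠿⠿⠿
⠀⠀⠀⠀⠒⠒⠂⠒⠂⣿⣿⠿⠿⠿
⠀⠀⠀⠀⠒⣿⠒⣿⣿⠿⠒⠿⠿⠿
⠀⠀⠀⠀⠒⠴⣿⣾⣿⠴⠴⠿⠿⠿
⠀⠀⠀⠀⠂⠴⠒⠒⣿⠒⠿⠿⠿⠿
⠀⠀⠀⠀⠴⠂⠒⠒⣿⠂⠿⠿⠿⠿
⠀⠀⠀⠀⠀⠒⣿⠂⠴⠿⣿⠿⠿⠿
⠀⠀⠀⠀⠀⠂⠒⠒⣿⣿⠿⠿⠿⠿
⠀⠀⠀⠀⠀⠀⠀⠀⠀⠀⠀⠿⠿⠿
⠀⠀⠀⠀⠀⠀⠀⠀⠀⠀⠀⠿⠿⠿

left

⠀⠀⠀⠀⠀⠀⠀⠀⠀⠀⠀⠀⠿⠿
⠀⠀⠀⠀⠀⠀⠀⠀⠀⠀⠀⠀⠿⠿
⠀⠀⠀⠀⠀⠀⠀⠀⠀⠀⠀⠀⠿⠿
⠀⠀⠀⠀⠀⠀⠀⠀⠀⠀⠀⠀⠿⠿
⠀⠀⠀⠀⠀⠴⠒⠂⣿⠒⠒⠀⠿⠿
⠀⠀⠀⠀⠀⠒⠒⠂⠒⠂⣿⣿⠿⠿
⠀⠀⠀⠀⠀⠒⣿⠒⣿⣿⠿⠒⠿⠿
⠀⠀⠀⠀⠀⠒⠴⣾⠂⣿⠴⠴⠿⠿
⠀⠀⠀⠀⠀⠂⠴⠒⠒⣿⠒⠿⠿⠿
⠀⠀⠀⠀⠀⠴⠂⠒⠒⣿⠂⠿⠿⠿
⠀⠀⠀⠀⠀⠀⠒⣿⠂⠴⠿⣿⠿⠿
⠀⠀⠀⠀⠀⠀⠂⠒⠒⣿⣿⠿⠿⠿
⠀⠀⠀⠀⠀⠀⠀⠀⠀⠀⠀⠀⠿⠿
⠀⠀⠀⠀⠀⠀⠀⠀⠀⠀⠀⠀⠿⠿

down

⠀⠀⠀⠀⠀⠀⠀⠀⠀⠀⠀⠀⠿⠿
⠀⠀⠀⠀⠀⠀⠀⠀⠀⠀⠀⠀⠿⠿
⠀⠀⠀⠀⠀⠀⠀⠀⠀⠀⠀⠀⠿⠿
⠀⠀⠀⠀⠀⠴⠒⠂⣿⠒⠒⠀⠿⠿
⠀⠀⠀⠀⠀⠒⠒⠂⠒⠂⣿⣿⠿⠿
⠀⠀⠀⠀⠀⠒⣿⠒⣿⣿⠿⠒⠿⠿
⠀⠀⠀⠀⠀⠒⠴⣿⠂⣿⠴⠴⠿⠿
⠀⠀⠀⠀⠀⠂⠴⣾⠒⣿⠒⠿⠿⠿
⠀⠀⠀⠀⠀⠴⠂⠒⠒⣿⠂⠿⠿⠿
⠀⠀⠀⠀⠀⠴⠒⣿⠂⠴⠿⣿⠿⠿
⠀⠀⠀⠀⠀⠀⠂⠒⠒⣿⣿⠿⠿⠿
⠀⠀⠀⠀⠀⠀⠀⠀⠀⠀⠀⠀⠿⠿
⠀⠀⠀⠀⠀⠀⠀⠀⠀⠀⠀⠀⠿⠿
⠀⠀⠀⠀⠀⠀⠀⠀⠀⠀⠀⠀⠿⠿

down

⠀⠀⠀⠀⠀⠀⠀⠀⠀⠀⠀⠀⠿⠿
⠀⠀⠀⠀⠀⠀⠀⠀⠀⠀⠀⠀⠿⠿
⠀⠀⠀⠀⠀⠴⠒⠂⣿⠒⠒⠀⠿⠿
⠀⠀⠀⠀⠀⠒⠒⠂⠒⠂⣿⣿⠿⠿
⠀⠀⠀⠀⠀⠒⣿⠒⣿⣿⠿⠒⠿⠿
⠀⠀⠀⠀⠀⠒⠴⣿⠂⣿⠴⠴⠿⠿
⠀⠀⠀⠀⠀⠂⠴⠒⠒⣿⠒⠿⠿⠿
⠀⠀⠀⠀⠀⠴⠂⣾⠒⣿⠂⠿⠿⠿
⠀⠀⠀⠀⠀⠴⠒⣿⠂⠴⠿⣿⠿⠿
⠀⠀⠀⠀⠀⠿⠂⠒⠒⣿⣿⠿⠿⠿
⠀⠀⠀⠀⠀⠀⠀⠀⠀⠀⠀⠀⠿⠿
⠀⠀⠀⠀⠀⠀⠀⠀⠀⠀⠀⠀⠿⠿
⠀⠀⠀⠀⠀⠀⠀⠀⠀⠀⠀⠀⠿⠿
⠀⠀⠀⠀⠀⠀⠀⠀⠀⠀⠀⠀⠿⠿

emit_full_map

⠴⠒⠂⣿⠒⠒⠀
⠒⠒⠂⠒⠂⣿⣿
⠒⣿⠒⣿⣿⠿⠒
⠒⠴⣿⠂⣿⠴⠴
⠂⠴⠒⠒⣿⠒⠿
⠴⠂⣾⠒⣿⠂⠿
⠴⠒⣿⠂⠴⠿⣿
⠿⠂⠒⠒⣿⣿⠿


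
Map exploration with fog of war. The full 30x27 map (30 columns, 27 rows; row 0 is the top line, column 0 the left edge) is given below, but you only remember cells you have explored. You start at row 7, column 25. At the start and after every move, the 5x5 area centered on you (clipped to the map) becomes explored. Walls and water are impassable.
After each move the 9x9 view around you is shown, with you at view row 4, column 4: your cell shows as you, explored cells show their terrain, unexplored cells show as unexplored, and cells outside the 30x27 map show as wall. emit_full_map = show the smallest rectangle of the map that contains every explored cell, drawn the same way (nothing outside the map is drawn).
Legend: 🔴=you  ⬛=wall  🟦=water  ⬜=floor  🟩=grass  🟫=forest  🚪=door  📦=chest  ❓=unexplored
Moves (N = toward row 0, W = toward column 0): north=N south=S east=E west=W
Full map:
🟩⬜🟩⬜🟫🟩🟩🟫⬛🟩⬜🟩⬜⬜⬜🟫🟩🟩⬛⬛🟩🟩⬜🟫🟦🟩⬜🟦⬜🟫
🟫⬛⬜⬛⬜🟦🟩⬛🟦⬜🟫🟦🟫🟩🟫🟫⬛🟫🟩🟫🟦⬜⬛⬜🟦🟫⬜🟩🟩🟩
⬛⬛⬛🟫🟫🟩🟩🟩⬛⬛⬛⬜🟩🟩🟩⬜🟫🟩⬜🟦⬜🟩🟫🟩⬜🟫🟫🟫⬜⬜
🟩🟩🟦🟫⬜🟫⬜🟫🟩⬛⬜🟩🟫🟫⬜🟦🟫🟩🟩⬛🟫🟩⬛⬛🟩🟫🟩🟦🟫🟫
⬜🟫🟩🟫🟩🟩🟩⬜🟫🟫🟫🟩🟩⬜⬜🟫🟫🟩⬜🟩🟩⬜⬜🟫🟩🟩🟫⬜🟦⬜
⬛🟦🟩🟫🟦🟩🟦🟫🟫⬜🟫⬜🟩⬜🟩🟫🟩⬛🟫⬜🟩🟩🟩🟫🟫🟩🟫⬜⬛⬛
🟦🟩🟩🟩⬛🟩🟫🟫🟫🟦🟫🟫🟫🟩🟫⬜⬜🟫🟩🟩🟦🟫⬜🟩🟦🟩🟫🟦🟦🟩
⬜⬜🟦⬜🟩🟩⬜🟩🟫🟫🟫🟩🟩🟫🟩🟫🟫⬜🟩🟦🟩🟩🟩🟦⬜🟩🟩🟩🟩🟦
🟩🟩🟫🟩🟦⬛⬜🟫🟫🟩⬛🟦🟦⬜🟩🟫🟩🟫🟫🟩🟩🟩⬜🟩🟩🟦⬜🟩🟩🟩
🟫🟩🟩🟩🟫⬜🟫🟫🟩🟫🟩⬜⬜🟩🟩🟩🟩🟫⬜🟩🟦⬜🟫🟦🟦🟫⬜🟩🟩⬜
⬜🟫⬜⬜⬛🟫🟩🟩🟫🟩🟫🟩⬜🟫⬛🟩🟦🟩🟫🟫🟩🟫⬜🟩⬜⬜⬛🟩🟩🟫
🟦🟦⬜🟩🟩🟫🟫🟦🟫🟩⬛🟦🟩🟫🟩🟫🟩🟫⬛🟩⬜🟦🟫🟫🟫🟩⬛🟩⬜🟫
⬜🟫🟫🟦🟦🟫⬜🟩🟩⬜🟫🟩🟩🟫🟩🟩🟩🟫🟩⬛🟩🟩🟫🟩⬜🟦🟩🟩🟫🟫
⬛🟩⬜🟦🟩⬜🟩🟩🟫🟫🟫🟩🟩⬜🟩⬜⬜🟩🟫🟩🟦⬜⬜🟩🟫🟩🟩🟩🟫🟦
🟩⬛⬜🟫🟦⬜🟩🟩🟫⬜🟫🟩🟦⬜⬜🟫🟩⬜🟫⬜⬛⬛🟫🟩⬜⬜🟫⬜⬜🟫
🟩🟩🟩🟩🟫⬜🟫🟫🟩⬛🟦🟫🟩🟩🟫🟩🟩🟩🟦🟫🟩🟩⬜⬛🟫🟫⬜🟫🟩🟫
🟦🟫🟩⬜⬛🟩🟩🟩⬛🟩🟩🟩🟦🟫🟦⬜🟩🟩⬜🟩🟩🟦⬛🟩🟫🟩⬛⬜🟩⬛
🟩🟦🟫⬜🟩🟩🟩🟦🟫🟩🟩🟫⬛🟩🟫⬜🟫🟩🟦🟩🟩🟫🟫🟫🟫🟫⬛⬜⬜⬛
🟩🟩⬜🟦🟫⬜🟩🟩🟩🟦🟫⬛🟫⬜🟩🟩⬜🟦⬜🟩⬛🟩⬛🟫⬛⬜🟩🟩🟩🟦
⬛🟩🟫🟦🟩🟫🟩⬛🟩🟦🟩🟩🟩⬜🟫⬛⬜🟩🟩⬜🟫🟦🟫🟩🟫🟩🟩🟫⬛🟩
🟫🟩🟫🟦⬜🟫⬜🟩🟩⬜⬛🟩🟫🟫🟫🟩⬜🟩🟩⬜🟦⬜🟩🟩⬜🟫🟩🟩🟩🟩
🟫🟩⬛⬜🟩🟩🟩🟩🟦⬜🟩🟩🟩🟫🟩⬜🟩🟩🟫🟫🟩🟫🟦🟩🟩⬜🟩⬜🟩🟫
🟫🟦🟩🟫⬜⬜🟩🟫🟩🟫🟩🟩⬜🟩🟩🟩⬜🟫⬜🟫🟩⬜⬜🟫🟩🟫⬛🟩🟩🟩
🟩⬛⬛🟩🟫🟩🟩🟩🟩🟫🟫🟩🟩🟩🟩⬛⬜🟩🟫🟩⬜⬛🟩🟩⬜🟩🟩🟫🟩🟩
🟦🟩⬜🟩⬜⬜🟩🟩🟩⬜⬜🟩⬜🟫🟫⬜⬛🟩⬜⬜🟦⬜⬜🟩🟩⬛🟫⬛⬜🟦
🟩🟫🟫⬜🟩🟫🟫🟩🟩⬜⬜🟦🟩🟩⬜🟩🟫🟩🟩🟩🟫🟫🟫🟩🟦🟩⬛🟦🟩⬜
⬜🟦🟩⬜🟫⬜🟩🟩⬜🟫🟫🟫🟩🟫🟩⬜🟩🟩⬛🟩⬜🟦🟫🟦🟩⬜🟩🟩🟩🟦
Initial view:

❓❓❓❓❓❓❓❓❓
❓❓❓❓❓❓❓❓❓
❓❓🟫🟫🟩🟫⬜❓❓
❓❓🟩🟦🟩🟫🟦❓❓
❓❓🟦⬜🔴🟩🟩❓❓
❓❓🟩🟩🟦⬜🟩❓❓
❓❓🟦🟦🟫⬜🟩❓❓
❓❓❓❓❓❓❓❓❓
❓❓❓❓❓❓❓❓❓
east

❓❓❓❓❓❓❓❓⬛
❓❓❓❓❓❓❓❓⬛
❓🟫🟫🟩🟫⬜⬛❓⬛
❓🟩🟦🟩🟫🟦🟦❓⬛
❓🟦⬜🟩🔴🟩🟩❓⬛
❓🟩🟩🟦⬜🟩🟩❓⬛
❓🟦🟦🟫⬜🟩🟩❓⬛
❓❓❓❓❓❓❓❓⬛
❓❓❓❓❓❓❓❓⬛

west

❓❓❓❓❓❓❓❓❓
❓❓❓❓❓❓❓❓❓
❓❓🟫🟫🟩🟫⬜⬛❓
❓❓🟩🟦🟩🟫🟦🟦❓
❓❓🟦⬜🔴🟩🟩🟩❓
❓❓🟩🟩🟦⬜🟩🟩❓
❓❓🟦🟦🟫⬜🟩🟩❓
❓❓❓❓❓❓❓❓❓
❓❓❓❓❓❓❓❓❓

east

❓❓❓❓❓❓❓❓⬛
❓❓❓❓❓❓❓❓⬛
❓🟫🟫🟩🟫⬜⬛❓⬛
❓🟩🟦🟩🟫🟦🟦❓⬛
❓🟦⬜🟩🔴🟩🟩❓⬛
❓🟩🟩🟦⬜🟩🟩❓⬛
❓🟦🟦🟫⬜🟩🟩❓⬛
❓❓❓❓❓❓❓❓⬛
❓❓❓❓❓❓❓❓⬛

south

❓❓❓❓❓❓❓❓⬛
❓🟫🟫🟩🟫⬜⬛❓⬛
❓🟩🟦🟩🟫🟦🟦❓⬛
❓🟦⬜🟩🟩🟩🟩❓⬛
❓🟩🟩🟦🔴🟩🟩❓⬛
❓🟦🟦🟫⬜🟩🟩❓⬛
❓❓⬜⬜⬛🟩🟩❓⬛
❓❓❓❓❓❓❓❓⬛
❓❓❓❓❓❓❓❓⬛

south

❓🟫🟫🟩🟫⬜⬛❓⬛
❓🟩🟦🟩🟫🟦🟦❓⬛
❓🟦⬜🟩🟩🟩🟩❓⬛
❓🟩🟩🟦⬜🟩🟩❓⬛
❓🟦🟦🟫🔴🟩🟩❓⬛
❓❓⬜⬜⬛🟩🟩❓⬛
❓❓🟫🟩⬛🟩⬜❓⬛
❓❓❓❓❓❓❓❓⬛
❓❓❓❓❓❓❓❓⬛

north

❓❓❓❓❓❓❓❓⬛
❓🟫🟫🟩🟫⬜⬛❓⬛
❓🟩🟦🟩🟫🟦🟦❓⬛
❓🟦⬜🟩🟩🟩🟩❓⬛
❓🟩🟩🟦🔴🟩🟩❓⬛
❓🟦🟦🟫⬜🟩🟩❓⬛
❓❓⬜⬜⬛🟩🟩❓⬛
❓❓🟫🟩⬛🟩⬜❓⬛
❓❓❓❓❓❓❓❓⬛

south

❓🟫🟫🟩🟫⬜⬛❓⬛
❓🟩🟦🟩🟫🟦🟦❓⬛
❓🟦⬜🟩🟩🟩🟩❓⬛
❓🟩🟩🟦⬜🟩🟩❓⬛
❓🟦🟦🟫🔴🟩🟩❓⬛
❓❓⬜⬜⬛🟩🟩❓⬛
❓❓🟫🟩⬛🟩⬜❓⬛
❓❓❓❓❓❓❓❓⬛
❓❓❓❓❓❓❓❓⬛

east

🟫🟫🟩🟫⬜⬛❓⬛⬛
🟩🟦🟩🟫🟦🟦❓⬛⬛
🟦⬜🟩🟩🟩🟩🟦⬛⬛
🟩🟩🟦⬜🟩🟩🟩⬛⬛
🟦🟦🟫⬜🔴🟩⬜⬛⬛
❓⬜⬜⬛🟩🟩🟫⬛⬛
❓🟫🟩⬛🟩⬜🟫⬛⬛
❓❓❓❓❓❓❓⬛⬛
❓❓❓❓❓❓❓⬛⬛

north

❓❓❓❓❓❓❓⬛⬛
🟫🟫🟩🟫⬜⬛❓⬛⬛
🟩🟦🟩🟫🟦🟦🟩⬛⬛
🟦⬜🟩🟩🟩🟩🟦⬛⬛
🟩🟩🟦⬜🔴🟩🟩⬛⬛
🟦🟦🟫⬜🟩🟩⬜⬛⬛
❓⬜⬜⬛🟩🟩🟫⬛⬛
❓🟫🟩⬛🟩⬜🟫⬛⬛
❓❓❓❓❓❓❓⬛⬛

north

❓❓❓❓❓❓❓⬛⬛
❓❓❓❓❓❓❓⬛⬛
🟫🟫🟩🟫⬜⬛⬛⬛⬛
🟩🟦🟩🟫🟦🟦🟩⬛⬛
🟦⬜🟩🟩🔴🟩🟦⬛⬛
🟩🟩🟦⬜🟩🟩🟩⬛⬛
🟦🟦🟫⬜🟩🟩⬜⬛⬛
❓⬜⬜⬛🟩🟩🟫⬛⬛
❓🟫🟩⬛🟩⬜🟫⬛⬛

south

❓❓❓❓❓❓❓⬛⬛
🟫🟫🟩🟫⬜⬛⬛⬛⬛
🟩🟦🟩🟫🟦🟦🟩⬛⬛
🟦⬜🟩🟩🟩🟩🟦⬛⬛
🟩🟩🟦⬜🔴🟩🟩⬛⬛
🟦🟦🟫⬜🟩🟩⬜⬛⬛
❓⬜⬜⬛🟩🟩🟫⬛⬛
❓🟫🟩⬛🟩⬜🟫⬛⬛
❓❓❓❓❓❓❓⬛⬛

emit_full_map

🟫🟫🟩🟫⬜⬛⬛
🟩🟦🟩🟫🟦🟦🟩
🟦⬜🟩🟩🟩🟩🟦
🟩🟩🟦⬜🔴🟩🟩
🟦🟦🟫⬜🟩🟩⬜
❓⬜⬜⬛🟩🟩🟫
❓🟫🟩⬛🟩⬜🟫

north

❓❓❓❓❓❓❓⬛⬛
❓❓❓❓❓❓❓⬛⬛
🟫🟫🟩🟫⬜⬛⬛⬛⬛
🟩🟦🟩🟫🟦🟦🟩⬛⬛
🟦⬜🟩🟩🔴🟩🟦⬛⬛
🟩🟩🟦⬜🟩🟩🟩⬛⬛
🟦🟦🟫⬜🟩🟩⬜⬛⬛
❓⬜⬜⬛🟩🟩🟫⬛⬛
❓🟫🟩⬛🟩⬜🟫⬛⬛

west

❓❓❓❓❓❓❓❓⬛
❓❓❓❓❓❓❓❓⬛
❓🟫🟫🟩🟫⬜⬛⬛⬛
❓🟩🟦🟩🟫🟦🟦🟩⬛
❓🟦⬜🟩🔴🟩🟩🟦⬛
❓🟩🟩🟦⬜🟩🟩🟩⬛
❓🟦🟦🟫⬜🟩🟩⬜⬛
❓❓⬜⬜⬛🟩🟩🟫⬛
❓❓🟫🟩⬛🟩⬜🟫⬛

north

❓❓❓❓❓❓❓❓⬛
❓❓❓❓❓❓❓❓⬛
❓❓🟩🟩🟫⬜🟦❓⬛
❓🟫🟫🟩🟫⬜⬛⬛⬛
❓🟩🟦🟩🔴🟦🟦🟩⬛
❓🟦⬜🟩🟩🟩🟩🟦⬛
❓🟩🟩🟦⬜🟩🟩🟩⬛
❓🟦🟦🟫⬜🟩🟩⬜⬛
❓❓⬜⬜⬛🟩🟩🟫⬛

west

❓❓❓❓❓❓❓❓❓
❓❓❓❓❓❓❓❓❓
❓❓🟫🟩🟩🟫⬜🟦❓
❓❓🟫🟫🟩🟫⬜⬛⬛
❓❓🟩🟦🔴🟫🟦🟦🟩
❓❓🟦⬜🟩🟩🟩🟩🟦
❓❓🟩🟩🟦⬜🟩🟩🟩
❓❓🟦🟦🟫⬜🟩🟩⬜
❓❓❓⬜⬜⬛🟩🟩🟫

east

❓❓❓❓❓❓❓❓⬛
❓❓❓❓❓❓❓❓⬛
❓🟫🟩🟩🟫⬜🟦❓⬛
❓🟫🟫🟩🟫⬜⬛⬛⬛
❓🟩🟦🟩🔴🟦🟦🟩⬛
❓🟦⬜🟩🟩🟩🟩🟦⬛
❓🟩🟩🟦⬜🟩🟩🟩⬛
❓🟦🟦🟫⬜🟩🟩⬜⬛
❓❓⬜⬜⬛🟩🟩🟫⬛

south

❓❓❓❓❓❓❓❓⬛
❓🟫🟩🟩🟫⬜🟦❓⬛
❓🟫🟫🟩🟫⬜⬛⬛⬛
❓🟩🟦🟩🟫🟦🟦🟩⬛
❓🟦⬜🟩🔴🟩🟩🟦⬛
❓🟩🟩🟦⬜🟩🟩🟩⬛
❓🟦🟦🟫⬜🟩🟩⬜⬛
❓❓⬜⬜⬛🟩🟩🟫⬛
❓❓🟫🟩⬛🟩⬜🟫⬛

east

❓❓❓❓❓❓❓⬛⬛
🟫🟩🟩🟫⬜🟦❓⬛⬛
🟫🟫🟩🟫⬜⬛⬛⬛⬛
🟩🟦🟩🟫🟦🟦🟩⬛⬛
🟦⬜🟩🟩🔴🟩🟦⬛⬛
🟩🟩🟦⬜🟩🟩🟩⬛⬛
🟦🟦🟫⬜🟩🟩⬜⬛⬛
❓⬜⬜⬛🟩🟩🟫⬛⬛
❓🟫🟩⬛🟩⬜🟫⬛⬛

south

🟫🟩🟩🟫⬜🟦❓⬛⬛
🟫🟫🟩🟫⬜⬛⬛⬛⬛
🟩🟦🟩🟫🟦🟦🟩⬛⬛
🟦⬜🟩🟩🟩🟩🟦⬛⬛
🟩🟩🟦⬜🔴🟩🟩⬛⬛
🟦🟦🟫⬜🟩🟩⬜⬛⬛
❓⬜⬜⬛🟩🟩🟫⬛⬛
❓🟫🟩⬛🟩⬜🟫⬛⬛
❓❓❓❓❓❓❓⬛⬛

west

❓🟫🟩🟩🟫⬜🟦❓⬛
❓🟫🟫🟩🟫⬜⬛⬛⬛
❓🟩🟦🟩🟫🟦🟦🟩⬛
❓🟦⬜🟩🟩🟩🟩🟦⬛
❓🟩🟩🟦🔴🟩🟩🟩⬛
❓🟦🟦🟫⬜🟩🟩⬜⬛
❓❓⬜⬜⬛🟩🟩🟫⬛
❓❓🟫🟩⬛🟩⬜🟫⬛
❓❓❓❓❓❓❓❓⬛

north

❓❓❓❓❓❓❓❓⬛
❓🟫🟩🟩🟫⬜🟦❓⬛
❓🟫🟫🟩🟫⬜⬛⬛⬛
❓🟩🟦🟩🟫🟦🟦🟩⬛
❓🟦⬜🟩🔴🟩🟩🟦⬛
❓🟩🟩🟦⬜🟩🟩🟩⬛
❓🟦🟦🟫⬜🟩🟩⬜⬛
❓❓⬜⬜⬛🟩🟩🟫⬛
❓❓🟫🟩⬛🟩⬜🟫⬛

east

❓❓❓❓❓❓❓⬛⬛
🟫🟩🟩🟫⬜🟦❓⬛⬛
🟫🟫🟩🟫⬜⬛⬛⬛⬛
🟩🟦🟩🟫🟦🟦🟩⬛⬛
🟦⬜🟩🟩🔴🟩🟦⬛⬛
🟩🟩🟦⬜🟩🟩🟩⬛⬛
🟦🟦🟫⬜🟩🟩⬜⬛⬛
❓⬜⬜⬛🟩🟩🟫⬛⬛
❓🟫🟩⬛🟩⬜🟫⬛⬛

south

🟫🟩🟩🟫⬜🟦❓⬛⬛
🟫🟫🟩🟫⬜⬛⬛⬛⬛
🟩🟦🟩🟫🟦🟦🟩⬛⬛
🟦⬜🟩🟩🟩🟩🟦⬛⬛
🟩🟩🟦⬜🔴🟩🟩⬛⬛
🟦🟦🟫⬜🟩🟩⬜⬛⬛
❓⬜⬜⬛🟩🟩🟫⬛⬛
❓🟫🟩⬛🟩⬜🟫⬛⬛
❓❓❓❓❓❓❓⬛⬛

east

🟩🟩🟫⬜🟦❓⬛⬛⬛
🟫🟩🟫⬜⬛⬛⬛⬛⬛
🟦🟩🟫🟦🟦🟩⬛⬛⬛
⬜🟩🟩🟩🟩🟦⬛⬛⬛
🟩🟦⬜🟩🔴🟩⬛⬛⬛
🟦🟫⬜🟩🟩⬜⬛⬛⬛
⬜⬜⬛🟩🟩🟫⬛⬛⬛
🟫🟩⬛🟩⬜🟫⬛⬛⬛
❓❓❓❓❓❓⬛⬛⬛

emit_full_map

🟫🟩🟩🟫⬜🟦❓
🟫🟫🟩🟫⬜⬛⬛
🟩🟦🟩🟫🟦🟦🟩
🟦⬜🟩🟩🟩🟩🟦
🟩🟩🟦⬜🟩🔴🟩
🟦🟦🟫⬜🟩🟩⬜
❓⬜⬜⬛🟩🟩🟫
❓🟫🟩⬛🟩⬜🟫

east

🟩🟫⬜🟦❓⬛⬛⬛⬛
🟩🟫⬜⬛⬛⬛⬛⬛⬛
🟩🟫🟦🟦🟩⬛⬛⬛⬛
🟩🟩🟩🟩🟦⬛⬛⬛⬛
🟦⬜🟩🟩🔴⬛⬛⬛⬛
🟫⬜🟩🟩⬜⬛⬛⬛⬛
⬜⬛🟩🟩🟫⬛⬛⬛⬛
🟩⬛🟩⬜🟫⬛⬛⬛⬛
❓❓❓❓❓⬛⬛⬛⬛

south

🟩🟫⬜⬛⬛⬛⬛⬛⬛
🟩🟫🟦🟦🟩⬛⬛⬛⬛
🟩🟩🟩🟩🟦⬛⬛⬛⬛
🟦⬜🟩🟩🟩⬛⬛⬛⬛
🟫⬜🟩🟩🔴⬛⬛⬛⬛
⬜⬛🟩🟩🟫⬛⬛⬛⬛
🟩⬛🟩⬜🟫⬛⬛⬛⬛
❓❓❓❓❓⬛⬛⬛⬛
❓❓❓❓❓⬛⬛⬛⬛

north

🟩🟫⬜🟦❓⬛⬛⬛⬛
🟩🟫⬜⬛⬛⬛⬛⬛⬛
🟩🟫🟦🟦🟩⬛⬛⬛⬛
🟩🟩🟩🟩🟦⬛⬛⬛⬛
🟦⬜🟩🟩🔴⬛⬛⬛⬛
🟫⬜🟩🟩⬜⬛⬛⬛⬛
⬜⬛🟩🟩🟫⬛⬛⬛⬛
🟩⬛🟩⬜🟫⬛⬛⬛⬛
❓❓❓❓❓⬛⬛⬛⬛

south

🟩🟫⬜⬛⬛⬛⬛⬛⬛
🟩🟫🟦🟦🟩⬛⬛⬛⬛
🟩🟩🟩🟩🟦⬛⬛⬛⬛
🟦⬜🟩🟩🟩⬛⬛⬛⬛
🟫⬜🟩🟩🔴⬛⬛⬛⬛
⬜⬛🟩🟩🟫⬛⬛⬛⬛
🟩⬛🟩⬜🟫⬛⬛⬛⬛
❓❓❓❓❓⬛⬛⬛⬛
❓❓❓❓❓⬛⬛⬛⬛


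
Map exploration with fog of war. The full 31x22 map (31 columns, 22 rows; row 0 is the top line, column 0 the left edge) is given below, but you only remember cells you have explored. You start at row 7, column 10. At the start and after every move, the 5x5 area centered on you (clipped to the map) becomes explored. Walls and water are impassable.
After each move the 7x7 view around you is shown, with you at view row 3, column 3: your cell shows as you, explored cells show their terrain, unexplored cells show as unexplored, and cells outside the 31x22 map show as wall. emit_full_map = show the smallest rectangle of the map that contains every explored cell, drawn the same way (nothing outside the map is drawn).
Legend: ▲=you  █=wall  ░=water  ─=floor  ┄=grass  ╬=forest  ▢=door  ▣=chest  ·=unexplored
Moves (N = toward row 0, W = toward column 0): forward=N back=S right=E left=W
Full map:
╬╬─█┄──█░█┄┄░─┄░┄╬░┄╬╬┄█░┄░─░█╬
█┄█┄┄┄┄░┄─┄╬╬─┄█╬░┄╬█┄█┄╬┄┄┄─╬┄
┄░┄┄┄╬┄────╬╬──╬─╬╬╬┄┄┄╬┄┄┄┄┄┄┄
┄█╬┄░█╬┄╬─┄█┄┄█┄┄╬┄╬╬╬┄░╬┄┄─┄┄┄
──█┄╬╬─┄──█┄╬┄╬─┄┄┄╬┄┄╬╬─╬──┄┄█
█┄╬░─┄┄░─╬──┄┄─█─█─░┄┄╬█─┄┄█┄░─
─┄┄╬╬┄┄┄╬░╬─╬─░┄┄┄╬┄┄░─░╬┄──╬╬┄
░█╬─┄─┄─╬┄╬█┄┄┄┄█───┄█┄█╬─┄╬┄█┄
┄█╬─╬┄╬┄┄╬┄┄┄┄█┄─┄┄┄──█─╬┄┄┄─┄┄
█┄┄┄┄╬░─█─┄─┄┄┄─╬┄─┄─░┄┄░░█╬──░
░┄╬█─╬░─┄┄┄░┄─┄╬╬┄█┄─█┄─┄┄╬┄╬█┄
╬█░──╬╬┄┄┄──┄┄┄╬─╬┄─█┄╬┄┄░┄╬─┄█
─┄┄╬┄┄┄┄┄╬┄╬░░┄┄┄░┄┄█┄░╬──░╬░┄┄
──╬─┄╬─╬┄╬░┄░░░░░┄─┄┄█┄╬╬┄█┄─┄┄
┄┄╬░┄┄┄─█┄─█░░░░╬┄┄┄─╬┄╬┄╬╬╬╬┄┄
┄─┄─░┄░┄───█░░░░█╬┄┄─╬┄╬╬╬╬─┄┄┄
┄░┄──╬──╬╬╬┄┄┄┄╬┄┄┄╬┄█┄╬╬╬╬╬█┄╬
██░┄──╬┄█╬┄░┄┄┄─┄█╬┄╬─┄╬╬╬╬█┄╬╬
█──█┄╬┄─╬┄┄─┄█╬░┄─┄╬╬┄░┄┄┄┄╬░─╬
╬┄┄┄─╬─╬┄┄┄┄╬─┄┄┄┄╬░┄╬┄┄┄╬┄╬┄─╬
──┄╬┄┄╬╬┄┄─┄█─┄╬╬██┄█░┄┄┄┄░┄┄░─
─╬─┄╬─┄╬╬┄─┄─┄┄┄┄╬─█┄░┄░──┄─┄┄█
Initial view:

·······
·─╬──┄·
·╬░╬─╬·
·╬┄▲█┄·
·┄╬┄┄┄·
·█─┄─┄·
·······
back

·─╬──┄·
·╬░╬─╬·
·╬┄╬█┄·
·┄╬▲┄┄·
·█─┄─┄·
·┄┄┄░┄·
·······

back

·╬░╬─╬·
·╬┄╬█┄·
·┄╬┄┄┄·
·█─▲─┄·
·┄┄┄░┄·
·┄┄──┄·
·······

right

╬░╬─╬··
╬┄╬█┄┄·
┄╬┄┄┄┄·
█─┄▲┄┄·
┄┄┄░┄─·
┄┄──┄┄·
·······

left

·╬░╬─╬·
·╬┄╬█┄┄
·┄╬┄┄┄┄
·█─▲─┄┄
·┄┄┄░┄─
·┄┄──┄┄
·······

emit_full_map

─╬──┄·
╬░╬─╬·
╬┄╬█┄┄
┄╬┄┄┄┄
█─▲─┄┄
┄┄┄░┄─
┄┄──┄┄

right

╬░╬─╬··
╬┄╬█┄┄·
┄╬┄┄┄┄·
█─┄▲┄┄·
┄┄┄░┄─·
┄┄──┄┄·
·······

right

░╬─╬···
┄╬█┄┄┄·
╬┄┄┄┄█·
─┄─▲┄┄·
┄┄░┄─┄·
┄──┄┄┄·
·······

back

┄╬█┄┄┄·
╬┄┄┄┄█·
─┄─┄┄┄·
┄┄░▲─┄·
┄──┄┄┄·
·┄╬░░┄·
·······

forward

░╬─╬···
┄╬█┄┄┄·
╬┄┄┄┄█·
─┄─▲┄┄·
┄┄░┄─┄·
┄──┄┄┄·
·┄╬░░┄·

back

┄╬█┄┄┄·
╬┄┄┄┄█·
─┄─┄┄┄·
┄┄░▲─┄·
┄──┄┄┄·
·┄╬░░┄·
·······

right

╬█┄┄┄··
┄┄┄┄█┄·
┄─┄┄┄─·
┄░┄▲┄╬·
──┄┄┄╬·
┄╬░░┄┄·
·······

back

┄┄┄┄█┄·
┄─┄┄┄─·
┄░┄─┄╬·
──┄▲┄╬·
┄╬░░┄┄·
·┄░░░░·
·······

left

╬┄┄┄┄█┄
─┄─┄┄┄─
┄┄░┄─┄╬
┄──▲┄┄╬
·┄╬░░┄┄
·░┄░░░░
·······

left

┄╬┄┄┄┄█
█─┄─┄┄┄
┄┄┄░┄─┄
┄┄─▲┄┄┄
·╬┄╬░░┄
·╬░┄░░░
·······

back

█─┄─┄┄┄
┄┄┄░┄─┄
┄┄──┄┄┄
·╬┄▲░░┄
·╬░┄░░░
·┄─█░░·
·······

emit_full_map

─╬──┄···
╬░╬─╬···
╬┄╬█┄┄┄·
┄╬┄┄┄┄█┄
█─┄─┄┄┄─
┄┄┄░┄─┄╬
┄┄──┄┄┄╬
·╬┄▲░░┄┄
·╬░┄░░░░
·┄─█░░··

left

·█─┄─┄┄
·┄┄┄░┄─
·┄┄──┄┄
·┄╬▲╬░░
·┄╬░┄░░
·█┄─█░░
·······

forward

·┄╬┄┄┄┄
·█─┄─┄┄
·┄┄┄░┄─
·┄┄▲─┄┄
·┄╬┄╬░░
·┄╬░┄░░
·█┄─█░░

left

··┄╬┄┄┄
·─█─┄─┄
·─┄┄┄░┄
·┄┄▲──┄
·┄┄╬┄╬░
·╬┄╬░┄░
··█┄─█░

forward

··╬┄╬█┄
·┄┄╬┄┄┄
·─█─┄─┄
·─┄▲┄░┄
·┄┄┄──┄
·┄┄╬┄╬░
·╬┄╬░┄░

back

·┄┄╬┄┄┄
·─█─┄─┄
·─┄┄┄░┄
·┄┄▲──┄
·┄┄╬┄╬░
·╬┄╬░┄░
··█┄─█░

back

·─█─┄─┄
·─┄┄┄░┄
·┄┄┄──┄
·┄┄▲┄╬░
·╬┄╬░┄░
·─█┄─█░
·······

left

··─█─┄─
·░─┄┄┄░
·╬┄┄┄──
·┄┄▲╬┄╬
·─╬┄╬░┄
·┄─█┄─█
·······

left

···─█─┄
·╬░─┄┄┄
·╬╬┄┄┄─
·┄┄▲┄╬┄
·╬─╬┄╬░
·┄┄─█┄─
·······

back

·╬░─┄┄┄
·╬╬┄┄┄─
·┄┄┄┄╬┄
·╬─▲┄╬░
·┄┄─█┄─
·┄░┄──·
·······

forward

···─█─┄
·╬░─┄┄┄
·╬╬┄┄┄─
·┄┄▲┄╬┄
·╬─╬┄╬░
·┄┄─█┄─
·┄░┄──·

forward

···┄┄╬┄
·╬░─█─┄
·╬░─┄┄┄
·╬╬▲┄┄─
·┄┄┄┄╬┄
·╬─╬┄╬░
·┄┄─█┄─

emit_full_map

···─╬──┄···
···╬░╬─╬···
···╬┄╬█┄┄┄·
··┄┄╬┄┄┄┄█┄
╬░─█─┄─┄┄┄─
╬░─┄┄┄░┄─┄╬
╬╬▲┄┄──┄┄┄╬
┄┄┄┄╬┄╬░░┄┄
╬─╬┄╬░┄░░░░
┄┄─█┄─█░░··
┄░┄──······

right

··┄┄╬┄┄
╬░─█─┄─
╬░─┄┄┄░
╬╬┄▲┄──
┄┄┄┄╬┄╬
╬─╬┄╬░┄
┄┄─█┄─█

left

···┄┄╬┄
·╬░─█─┄
·╬░─┄┄┄
·╬╬▲┄┄─
·┄┄┄┄╬┄
·╬─╬┄╬░
·┄┄─█┄─

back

·╬░─█─┄
·╬░─┄┄┄
·╬╬┄┄┄─
·┄┄▲┄╬┄
·╬─╬┄╬░
·┄┄─█┄─
·┄░┄──·

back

·╬░─┄┄┄
·╬╬┄┄┄─
·┄┄┄┄╬┄
·╬─▲┄╬░
·┄┄─█┄─
·┄░┄──·
·······

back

·╬╬┄┄┄─
·┄┄┄┄╬┄
·╬─╬┄╬░
·┄┄▲█┄─
·┄░┄──·
·╬──╬╬·
·······

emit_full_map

···─╬──┄···
···╬░╬─╬···
···╬┄╬█┄┄┄·
··┄┄╬┄┄┄┄█┄
╬░─█─┄─┄┄┄─
╬░─┄┄┄░┄─┄╬
╬╬┄┄┄──┄┄┄╬
┄┄┄┄╬┄╬░░┄┄
╬─╬┄╬░┄░░░░
┄┄▲█┄─█░░··
┄░┄──······
╬──╬╬······

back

·┄┄┄┄╬┄
·╬─╬┄╬░
·┄┄─█┄─
·┄░▲──·
·╬──╬╬·
·─╬┄█╬·
·······

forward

·╬╬┄┄┄─
·┄┄┄┄╬┄
·╬─╬┄╬░
·┄┄▲█┄─
·┄░┄──·
·╬──╬╬·
·─╬┄█╬·

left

··╬╬┄┄┄
·┄┄┄┄┄╬
·┄╬─╬┄╬
·┄┄▲─█┄
·░┄░┄──
·─╬──╬╬
··─╬┄█╬

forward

··╬░─┄┄
·─╬╬┄┄┄
·┄┄┄┄┄╬
·┄╬▲╬┄╬
·┄┄┄─█┄
·░┄░┄──
·─╬──╬╬

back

·─╬╬┄┄┄
·┄┄┄┄┄╬
·┄╬─╬┄╬
·┄┄▲─█┄
·░┄░┄──
·─╬──╬╬
··─╬┄█╬

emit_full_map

····─╬──┄···
····╬░╬─╬···
····╬┄╬█┄┄┄·
···┄┄╬┄┄┄┄█┄
·╬░─█─┄─┄┄┄─
·╬░─┄┄┄░┄─┄╬
─╬╬┄┄┄──┄┄┄╬
┄┄┄┄┄╬┄╬░░┄┄
┄╬─╬┄╬░┄░░░░
┄┄▲─█┄─█░░··
░┄░┄──······
─╬──╬╬······
·─╬┄█╬······


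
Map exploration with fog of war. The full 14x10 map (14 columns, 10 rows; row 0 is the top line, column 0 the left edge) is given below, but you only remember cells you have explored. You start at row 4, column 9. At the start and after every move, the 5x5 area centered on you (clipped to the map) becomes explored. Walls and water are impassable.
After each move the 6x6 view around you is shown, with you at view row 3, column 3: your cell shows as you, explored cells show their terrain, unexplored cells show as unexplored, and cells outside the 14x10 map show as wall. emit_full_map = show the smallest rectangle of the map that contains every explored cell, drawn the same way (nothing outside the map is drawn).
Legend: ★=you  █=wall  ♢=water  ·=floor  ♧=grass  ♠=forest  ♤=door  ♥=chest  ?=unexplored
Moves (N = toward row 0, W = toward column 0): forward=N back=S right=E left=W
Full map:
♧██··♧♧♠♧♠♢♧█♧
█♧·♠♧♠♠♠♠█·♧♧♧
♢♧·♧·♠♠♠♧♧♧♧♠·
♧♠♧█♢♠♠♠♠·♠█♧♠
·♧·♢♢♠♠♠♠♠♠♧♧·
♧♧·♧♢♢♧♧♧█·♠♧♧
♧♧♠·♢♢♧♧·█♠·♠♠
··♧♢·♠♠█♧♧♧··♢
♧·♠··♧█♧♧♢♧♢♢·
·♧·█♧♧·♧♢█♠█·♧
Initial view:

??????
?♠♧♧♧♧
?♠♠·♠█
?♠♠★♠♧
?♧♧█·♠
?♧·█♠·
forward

??????
?♠♠█·♧
?♠♧♧♧♧
?♠♠★♠█
?♠♠♠♠♧
?♧♧█·♠

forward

██████
?♠♧♠♢♧
?♠♠█·♧
?♠♧★♧♧
?♠♠·♠█
?♠♠♠♠♧

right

██████
♠♧♠♢♧█
♠♠█·♧♧
♠♧♧★♧♠
♠♠·♠█♧
♠♠♠♠♧♧

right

██████
♧♠♢♧█♧
♠█·♧♧♧
♧♧♧★♠·
♠·♠█♧♠
♠♠♠♧♧·

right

██████
♠♢♧█♧█
█·♧♧♧█
♧♧♧★·█
·♠█♧♠█
♠♠♧♧·█

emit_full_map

♠♧♠♢♧█♧
♠♠█·♧♧♧
♠♧♧♧♧★·
♠♠·♠█♧♠
♠♠♠♠♧♧·
♧♧█·♠??
♧·█♠·??

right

██████
♢♧█♧██
·♧♧♧██
♧♧♠★██
♠█♧♠██
♠♧♧·██

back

♢♧█♧██
·♧♧♧██
♧♧♠·██
♠█♧★██
♠♧♧·██
·♠♧♧██

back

·♧♧♧██
♧♧♠·██
♠█♧♠██
♠♧♧★██
·♠♧♧██
♠·♠♠██

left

█·♧♧♧█
♧♧♧♠·█
·♠█♧♠█
♠♠♧★·█
█·♠♧♧█
█♠·♠♠█

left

♠█·♧♧♧
♧♧♧♧♠·
♠·♠█♧♠
♠♠♠★♧·
♧█·♠♧♧
·█♠·♠♠

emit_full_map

♠♧♠♢♧█♧
♠♠█·♧♧♧
♠♧♧♧♧♠·
♠♠·♠█♧♠
♠♠♠♠★♧·
♧♧█·♠♧♧
♧·█♠·♠♠

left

♠♠█·♧♧
♠♧♧♧♧♠
♠♠·♠█♧
♠♠♠★♧♧
♧♧█·♠♧
♧·█♠·♠

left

?♠♠█·♧
?♠♧♧♧♧
?♠♠·♠█
?♠♠★♠♧
?♧♧█·♠
?♧·█♠·

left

??♠♠█·
?♠♠♧♧♧
?♠♠♠·♠
?♠♠★♠♠
?♧♧♧█·
?♧♧·█♠

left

???♠♠█
?♠♠♠♧♧
?♠♠♠♠·
?♠♠★♠♠
?♢♧♧♧█
?♢♧♧·█

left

????♠♠
?·♠♠♠♧
?♢♠♠♠♠
?♢♠★♠♠
?♢♢♧♧♧
?♢♢♧♧·

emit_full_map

???♠♧♠♢♧█♧
???♠♠█·♧♧♧
·♠♠♠♧♧♧♧♠·
♢♠♠♠♠·♠█♧♠
♢♠★♠♠♠♠♧♧·
♢♢♧♧♧█·♠♧♧
♢♢♧♧·█♠·♠♠
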